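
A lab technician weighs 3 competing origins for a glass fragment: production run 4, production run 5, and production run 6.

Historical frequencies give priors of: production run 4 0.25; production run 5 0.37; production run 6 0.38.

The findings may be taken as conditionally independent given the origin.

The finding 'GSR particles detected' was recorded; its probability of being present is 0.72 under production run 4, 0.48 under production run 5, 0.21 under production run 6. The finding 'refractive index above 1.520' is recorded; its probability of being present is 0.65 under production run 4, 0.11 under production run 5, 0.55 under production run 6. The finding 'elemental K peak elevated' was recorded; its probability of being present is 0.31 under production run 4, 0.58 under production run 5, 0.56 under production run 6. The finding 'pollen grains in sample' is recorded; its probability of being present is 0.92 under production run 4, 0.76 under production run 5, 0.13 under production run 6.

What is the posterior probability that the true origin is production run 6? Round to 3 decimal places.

By Bayes' rule with conditional independence, the unnormalized weight for each hypothesis is prior × ∏ likelihoods:
  production run 4: 0.25 × 0.72 × 0.65 × 0.31 × 0.92 = 0.033368
  production run 5: 0.37 × 0.48 × 0.11 × 0.58 × 0.76 = 0.0086115
  production run 6: 0.38 × 0.21 × 0.55 × 0.56 × 0.13 = 0.0031952
Normalizing constant Z = 0.033368 + 0.0086115 + 0.0031952 = 0.045175.
P(production run 6 | evidence) = 0.0031952 / 0.045175 ≈ 0.071.

0.071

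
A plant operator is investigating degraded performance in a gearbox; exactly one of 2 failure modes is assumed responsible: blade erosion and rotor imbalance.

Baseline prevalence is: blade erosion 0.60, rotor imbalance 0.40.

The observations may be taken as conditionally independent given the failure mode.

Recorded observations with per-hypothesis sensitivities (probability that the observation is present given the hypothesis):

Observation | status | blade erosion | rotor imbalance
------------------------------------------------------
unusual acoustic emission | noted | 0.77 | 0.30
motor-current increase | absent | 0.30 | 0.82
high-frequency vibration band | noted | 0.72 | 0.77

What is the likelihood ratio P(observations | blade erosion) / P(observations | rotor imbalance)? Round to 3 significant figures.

Take the product of per-observation likelihoods under each hypothesis (using 1 − P(present | H) for each absent observation), then divide.
  blade erosion: 0.77 × (1 − 0.30) × 0.72 = 0.38808
  rotor imbalance: 0.30 × (1 − 0.82) × 0.77 = 0.04158
Bayes factor = 0.38808 / 0.04158 ≈ 9.33

9.33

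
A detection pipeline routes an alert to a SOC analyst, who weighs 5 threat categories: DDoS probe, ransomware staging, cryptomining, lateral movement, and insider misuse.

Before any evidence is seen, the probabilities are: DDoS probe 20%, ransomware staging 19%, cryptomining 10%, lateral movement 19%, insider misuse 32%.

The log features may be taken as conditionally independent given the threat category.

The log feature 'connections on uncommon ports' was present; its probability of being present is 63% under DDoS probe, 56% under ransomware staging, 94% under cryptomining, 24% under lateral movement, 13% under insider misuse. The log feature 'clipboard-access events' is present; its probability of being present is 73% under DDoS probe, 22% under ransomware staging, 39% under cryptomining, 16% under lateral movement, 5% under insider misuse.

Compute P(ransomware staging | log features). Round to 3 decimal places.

0.145

For each hypothesis, the unnormalized posterior weight is prior × product of the log feature likelihoods:
  DDoS probe: 0.20 × 0.63 × 0.73 = 0.09198
  ransomware staging: 0.19 × 0.56 × 0.22 = 0.023408
  cryptomining: 0.10 × 0.94 × 0.39 = 0.03666
  lateral movement: 0.19 × 0.24 × 0.16 = 0.007296
  insider misuse: 0.32 × 0.13 × 0.05 = 0.00208
Normalizing constant Z = 0.09198 + 0.023408 + 0.03666 + 0.007296 + 0.00208 = 0.16142.
P(ransomware staging | evidence) = 0.023408 / 0.16142 ≈ 0.145.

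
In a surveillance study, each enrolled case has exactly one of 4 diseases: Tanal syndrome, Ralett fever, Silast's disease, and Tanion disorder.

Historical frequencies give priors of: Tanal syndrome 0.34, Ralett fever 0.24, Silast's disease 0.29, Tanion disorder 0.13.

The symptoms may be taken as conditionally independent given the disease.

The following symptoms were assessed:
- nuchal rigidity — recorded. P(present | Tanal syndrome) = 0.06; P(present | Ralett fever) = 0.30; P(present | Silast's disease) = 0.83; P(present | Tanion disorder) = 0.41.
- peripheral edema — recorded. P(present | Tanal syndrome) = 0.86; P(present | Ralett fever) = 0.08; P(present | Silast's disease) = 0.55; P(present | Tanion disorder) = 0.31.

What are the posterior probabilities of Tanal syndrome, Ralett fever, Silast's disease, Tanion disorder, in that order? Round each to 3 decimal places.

By Bayes' rule with conditional independence, the unnormalized weight for each hypothesis is prior × ∏ likelihoods:
  Tanal syndrome: 0.34 × 0.06 × 0.86 = 0.017544
  Ralett fever: 0.24 × 0.30 × 0.08 = 0.00576
  Silast's disease: 0.29 × 0.83 × 0.55 = 0.13239
  Tanion disorder: 0.13 × 0.41 × 0.31 = 0.016523
Marginal likelihood of the evidence = 0.17221.
P(Tanal syndrome | evidence) = 0.017544 / 0.17221 ≈ 0.102
P(Ralett fever | evidence) = 0.00576 / 0.17221 ≈ 0.033
P(Silast's disease | evidence) = 0.13239 / 0.17221 ≈ 0.769
P(Tanion disorder | evidence) = 0.016523 / 0.17221 ≈ 0.096

0.102, 0.033, 0.769, 0.096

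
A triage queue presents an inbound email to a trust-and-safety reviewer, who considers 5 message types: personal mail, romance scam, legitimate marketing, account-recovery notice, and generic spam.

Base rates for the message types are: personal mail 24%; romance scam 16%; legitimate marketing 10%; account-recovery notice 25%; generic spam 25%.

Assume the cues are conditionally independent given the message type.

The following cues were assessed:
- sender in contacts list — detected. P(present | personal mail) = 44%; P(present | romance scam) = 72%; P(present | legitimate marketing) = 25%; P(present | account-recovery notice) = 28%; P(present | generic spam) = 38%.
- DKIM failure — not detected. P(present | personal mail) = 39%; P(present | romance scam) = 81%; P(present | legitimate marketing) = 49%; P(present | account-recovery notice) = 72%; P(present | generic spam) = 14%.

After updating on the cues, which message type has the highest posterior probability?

Multiply each prior by the joint likelihood of the cue pattern (using 1 − P(present | H) for each absent cue):
  personal mail: 0.24 × 0.44 × (1 − 0.39) = 0.064416
  romance scam: 0.16 × 0.72 × (1 − 0.81) = 0.021888
  legitimate marketing: 0.10 × 0.25 × (1 − 0.49) = 0.01275
  account-recovery notice: 0.25 × 0.28 × (1 − 0.72) = 0.0196
  generic spam: 0.25 × 0.38 × (1 − 0.14) = 0.0817
The unnormalized weights sum to 0.20035.
P(personal mail | evidence) ≈ 0.064416 / 0.20035 ≈ 0.322
P(romance scam | evidence) ≈ 0.021888 / 0.20035 ≈ 0.109
P(legitimate marketing | evidence) ≈ 0.01275 / 0.20035 ≈ 0.064
P(account-recovery notice | evidence) ≈ 0.0196 / 0.20035 ≈ 0.098
P(generic spam | evidence) ≈ 0.0817 / 0.20035 ≈ 0.408
The largest is 0.408, so generic spam is most probable.

generic spam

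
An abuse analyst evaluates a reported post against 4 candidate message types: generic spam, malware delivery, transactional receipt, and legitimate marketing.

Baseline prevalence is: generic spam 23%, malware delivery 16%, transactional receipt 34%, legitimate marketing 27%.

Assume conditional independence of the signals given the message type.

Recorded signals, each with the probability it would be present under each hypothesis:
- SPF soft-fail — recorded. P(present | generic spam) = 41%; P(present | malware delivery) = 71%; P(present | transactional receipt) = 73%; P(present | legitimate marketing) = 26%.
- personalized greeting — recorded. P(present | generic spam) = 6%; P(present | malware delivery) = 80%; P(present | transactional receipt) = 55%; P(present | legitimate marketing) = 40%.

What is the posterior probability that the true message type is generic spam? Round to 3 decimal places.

For each hypothesis, the unnormalized posterior weight is prior × product of the signal likelihoods:
  generic spam: 0.23 × 0.41 × 0.06 = 0.005658
  malware delivery: 0.16 × 0.71 × 0.80 = 0.09088
  transactional receipt: 0.34 × 0.73 × 0.55 = 0.13651
  legitimate marketing: 0.27 × 0.26 × 0.40 = 0.02808
Normalizing constant Z = 0.005658 + 0.09088 + 0.13651 + 0.02808 = 0.26113.
P(generic spam | evidence) = 0.005658 / 0.26113 ≈ 0.022.

0.022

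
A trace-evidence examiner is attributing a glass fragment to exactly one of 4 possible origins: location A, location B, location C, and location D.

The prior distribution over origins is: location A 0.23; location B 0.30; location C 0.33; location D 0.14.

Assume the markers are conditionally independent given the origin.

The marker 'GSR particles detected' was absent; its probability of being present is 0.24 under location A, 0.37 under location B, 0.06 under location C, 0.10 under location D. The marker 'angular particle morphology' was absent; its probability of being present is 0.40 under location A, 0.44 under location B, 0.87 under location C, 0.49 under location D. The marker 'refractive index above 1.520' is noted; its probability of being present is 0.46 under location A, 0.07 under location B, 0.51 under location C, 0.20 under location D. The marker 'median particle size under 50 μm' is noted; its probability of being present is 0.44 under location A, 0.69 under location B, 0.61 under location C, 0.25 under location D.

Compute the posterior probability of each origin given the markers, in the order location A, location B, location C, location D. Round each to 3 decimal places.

For each hypothesis, the unnormalized posterior weight is prior × product of the marker likelihoods (using 1 − P(present | H) for each absent marker):
  location A: 0.23 × (1 − 0.24) × (1 − 0.40) × 0.46 × 0.44 = 0.021228
  location B: 0.30 × (1 − 0.37) × (1 − 0.44) × 0.07 × 0.69 = 0.0051121
  location C: 0.33 × (1 − 0.06) × (1 − 0.87) × 0.51 × 0.61 = 0.012545
  location D: 0.14 × (1 − 0.10) × (1 − 0.49) × 0.20 × 0.25 = 0.003213
Normalizing constant Z = 0.021228 + 0.0051121 + 0.012545 + 0.003213 = 0.042098.
P(location A | evidence) = 0.021228 / 0.042098 ≈ 0.504
P(location B | evidence) = 0.0051121 / 0.042098 ≈ 0.121
P(location C | evidence) = 0.012545 / 0.042098 ≈ 0.298
P(location D | evidence) = 0.003213 / 0.042098 ≈ 0.076

0.504, 0.121, 0.298, 0.076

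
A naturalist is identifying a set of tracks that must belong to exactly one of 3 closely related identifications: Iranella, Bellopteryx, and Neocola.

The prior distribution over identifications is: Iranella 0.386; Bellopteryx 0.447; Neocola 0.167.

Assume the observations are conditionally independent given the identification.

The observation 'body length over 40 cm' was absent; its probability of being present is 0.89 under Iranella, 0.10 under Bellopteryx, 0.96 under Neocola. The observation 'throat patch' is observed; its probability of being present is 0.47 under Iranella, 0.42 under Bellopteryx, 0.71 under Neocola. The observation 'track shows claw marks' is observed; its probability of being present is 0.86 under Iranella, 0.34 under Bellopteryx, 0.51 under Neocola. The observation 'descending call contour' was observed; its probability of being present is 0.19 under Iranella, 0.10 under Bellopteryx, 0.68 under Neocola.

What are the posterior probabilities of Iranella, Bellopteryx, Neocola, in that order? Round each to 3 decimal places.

0.306, 0.539, 0.154

Multiply each prior by the joint likelihood of the evidence pattern (using 1 − P(present | H) for each absent observation):
  Iranella: 0.386 × (1 − 0.89) × 0.47 × 0.86 × 0.19 = 0.0032608
  Bellopteryx: 0.447 × (1 − 0.10) × 0.42 × 0.34 × 0.10 = 0.0057448
  Neocola: 0.167 × (1 − 0.96) × 0.71 × 0.51 × 0.68 = 0.0016448
Normalizing constant Z = 0.0032608 + 0.0057448 + 0.0016448 = 0.01065.
P(Iranella | evidence) = 0.0032608 / 0.01065 ≈ 0.306
P(Bellopteryx | evidence) = 0.0057448 / 0.01065 ≈ 0.539
P(Neocola | evidence) = 0.0016448 / 0.01065 ≈ 0.154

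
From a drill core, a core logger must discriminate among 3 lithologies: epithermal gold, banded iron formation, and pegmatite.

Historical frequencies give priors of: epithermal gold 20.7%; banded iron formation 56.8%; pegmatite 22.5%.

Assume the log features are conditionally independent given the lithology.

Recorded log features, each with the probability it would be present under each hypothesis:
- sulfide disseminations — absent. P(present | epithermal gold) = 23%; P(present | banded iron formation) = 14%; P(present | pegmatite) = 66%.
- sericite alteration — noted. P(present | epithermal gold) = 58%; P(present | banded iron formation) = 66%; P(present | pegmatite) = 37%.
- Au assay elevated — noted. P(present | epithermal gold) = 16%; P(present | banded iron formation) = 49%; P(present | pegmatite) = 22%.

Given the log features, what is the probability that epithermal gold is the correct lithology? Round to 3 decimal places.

For each hypothesis, the unnormalized posterior weight is prior × product of the log feature likelihoods (using 1 − P(present | H) for each absent log feature):
  epithermal gold: 0.207 × (1 − 0.23) × 0.58 × 0.16 = 0.014791
  banded iron formation: 0.568 × (1 − 0.14) × 0.66 × 0.49 = 0.15797
  pegmatite: 0.225 × (1 − 0.66) × 0.37 × 0.22 = 0.0062271
Marginal likelihood of the evidence = 0.17899.
P(epithermal gold | evidence) = 0.014791 / 0.17899 ≈ 0.083.

0.083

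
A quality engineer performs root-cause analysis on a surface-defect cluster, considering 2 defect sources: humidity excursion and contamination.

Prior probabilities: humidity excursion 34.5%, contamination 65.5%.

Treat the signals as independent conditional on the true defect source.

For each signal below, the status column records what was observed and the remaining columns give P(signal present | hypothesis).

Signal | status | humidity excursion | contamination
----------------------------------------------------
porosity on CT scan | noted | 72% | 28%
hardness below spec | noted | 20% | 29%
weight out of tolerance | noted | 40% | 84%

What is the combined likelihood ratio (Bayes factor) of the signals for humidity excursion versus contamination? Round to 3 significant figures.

0.844

The Bayes factor is the ratio of the joint likelihoods of the signal pattern under the two hypotheses.
  humidity excursion: 0.72 × 0.20 × 0.40 = 0.0576
  contamination: 0.28 × 0.29 × 0.84 = 0.068208
Bayes factor = 0.0576 / 0.068208 ≈ 0.844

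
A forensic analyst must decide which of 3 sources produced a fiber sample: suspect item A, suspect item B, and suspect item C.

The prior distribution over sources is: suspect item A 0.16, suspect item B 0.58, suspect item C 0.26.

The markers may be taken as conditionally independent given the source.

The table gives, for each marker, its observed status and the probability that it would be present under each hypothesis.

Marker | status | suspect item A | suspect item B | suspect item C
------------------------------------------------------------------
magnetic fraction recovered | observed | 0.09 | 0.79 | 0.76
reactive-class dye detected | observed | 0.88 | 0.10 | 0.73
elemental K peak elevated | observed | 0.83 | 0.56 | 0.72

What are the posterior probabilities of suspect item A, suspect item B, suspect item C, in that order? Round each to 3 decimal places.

0.075, 0.183, 0.742

For each hypothesis, the unnormalized posterior weight is prior × product of the marker likelihoods:
  suspect item A: 0.16 × 0.09 × 0.88 × 0.83 = 0.010518
  suspect item B: 0.58 × 0.79 × 0.10 × 0.56 = 0.025659
  suspect item C: 0.26 × 0.76 × 0.73 × 0.72 = 0.10386
Marginal likelihood of the evidence = 0.14004.
P(suspect item A | evidence) = 0.010518 / 0.14004 ≈ 0.075
P(suspect item B | evidence) = 0.025659 / 0.14004 ≈ 0.183
P(suspect item C | evidence) = 0.10386 / 0.14004 ≈ 0.742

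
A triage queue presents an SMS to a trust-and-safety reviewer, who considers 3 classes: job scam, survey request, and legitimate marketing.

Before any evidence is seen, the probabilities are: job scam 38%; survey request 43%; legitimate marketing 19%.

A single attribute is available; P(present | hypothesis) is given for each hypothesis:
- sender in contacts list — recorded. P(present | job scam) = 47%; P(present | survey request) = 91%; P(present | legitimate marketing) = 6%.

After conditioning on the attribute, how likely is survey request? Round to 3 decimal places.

0.673

Multiply each prior by the likelihood of the attribute:
  job scam: 0.38 × 0.47 = 0.1786
  survey request: 0.43 × 0.91 = 0.3913
  legitimate marketing: 0.19 × 0.06 = 0.0114
Marginal likelihood of the evidence = 0.5813.
P(survey request | evidence) = 0.3913 / 0.5813 ≈ 0.673.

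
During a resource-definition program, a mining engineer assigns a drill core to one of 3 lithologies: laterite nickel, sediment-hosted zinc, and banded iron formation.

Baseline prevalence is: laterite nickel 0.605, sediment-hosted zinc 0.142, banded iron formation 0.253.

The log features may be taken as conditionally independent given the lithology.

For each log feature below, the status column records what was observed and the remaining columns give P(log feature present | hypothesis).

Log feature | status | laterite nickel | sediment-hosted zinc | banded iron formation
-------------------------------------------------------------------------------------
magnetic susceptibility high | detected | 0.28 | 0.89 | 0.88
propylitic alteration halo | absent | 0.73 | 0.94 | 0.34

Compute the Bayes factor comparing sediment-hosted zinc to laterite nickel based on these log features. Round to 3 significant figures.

The Bayes factor is the ratio of the joint likelihoods of the log feature pattern under the two hypotheses (using 1 − P(present | H) for each absent log feature).
  sediment-hosted zinc: 0.89 × (1 − 0.94) = 0.0534
  laterite nickel: 0.28 × (1 − 0.73) = 0.0756
Bayes factor = 0.0534 / 0.0756 ≈ 0.706

0.706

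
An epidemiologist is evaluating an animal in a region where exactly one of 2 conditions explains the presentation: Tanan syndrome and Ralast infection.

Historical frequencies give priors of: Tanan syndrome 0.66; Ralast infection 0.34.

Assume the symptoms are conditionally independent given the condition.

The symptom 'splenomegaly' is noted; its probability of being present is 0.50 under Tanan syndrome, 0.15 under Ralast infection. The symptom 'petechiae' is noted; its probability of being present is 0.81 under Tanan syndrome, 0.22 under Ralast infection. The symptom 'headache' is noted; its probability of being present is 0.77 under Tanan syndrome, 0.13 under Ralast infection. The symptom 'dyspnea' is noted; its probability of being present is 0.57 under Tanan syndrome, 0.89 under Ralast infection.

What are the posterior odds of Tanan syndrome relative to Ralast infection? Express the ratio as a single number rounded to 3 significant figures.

90.4

Posterior odds equal prior odds times the likelihood ratio; only the two competing hypotheses matter.
  Tanan syndrome: 0.66 × 0.50 × 0.81 × 0.77 × 0.57 = 0.11732
  Ralast infection: 0.34 × 0.15 × 0.22 × 0.13 × 0.89 = 0.0012982
Odds(Tanan syndrome : Ralast infection) = 0.11732 / 0.0012982 ≈ 90.4.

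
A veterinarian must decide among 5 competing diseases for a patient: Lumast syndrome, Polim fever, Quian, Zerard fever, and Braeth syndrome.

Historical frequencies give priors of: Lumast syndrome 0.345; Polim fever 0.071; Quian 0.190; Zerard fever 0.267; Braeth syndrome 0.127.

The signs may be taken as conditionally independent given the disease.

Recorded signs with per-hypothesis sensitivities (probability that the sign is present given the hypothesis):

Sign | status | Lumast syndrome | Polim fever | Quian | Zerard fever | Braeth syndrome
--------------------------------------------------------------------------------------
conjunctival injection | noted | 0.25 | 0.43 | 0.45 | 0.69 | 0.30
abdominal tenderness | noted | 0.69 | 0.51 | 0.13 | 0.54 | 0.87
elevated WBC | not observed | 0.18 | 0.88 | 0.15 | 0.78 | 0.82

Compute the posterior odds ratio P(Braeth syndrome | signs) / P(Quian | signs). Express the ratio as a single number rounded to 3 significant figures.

Posterior odds equal prior odds times the likelihood ratio; only the two competing hypotheses matter (using 1 − P(present | H) for each absent sign).
  Braeth syndrome: 0.127 × 0.30 × 0.87 × (1 − 0.82) = 0.0059665
  Quian: 0.190 × 0.45 × 0.13 × (1 − 0.15) = 0.0094478
Posterior odds = 0.0059665 / 0.0094478 ≈ 0.632.

0.632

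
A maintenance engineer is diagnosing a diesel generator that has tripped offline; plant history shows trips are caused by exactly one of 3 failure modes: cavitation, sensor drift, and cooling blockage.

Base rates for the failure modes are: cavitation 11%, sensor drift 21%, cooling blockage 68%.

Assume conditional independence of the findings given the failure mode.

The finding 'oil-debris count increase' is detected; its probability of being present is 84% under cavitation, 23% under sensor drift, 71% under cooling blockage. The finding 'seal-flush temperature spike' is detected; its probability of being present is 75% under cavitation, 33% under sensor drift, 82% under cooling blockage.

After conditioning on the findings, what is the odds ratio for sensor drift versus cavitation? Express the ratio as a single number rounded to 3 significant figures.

The normalizing constant cancels in an odds ratio, so compute prior × likelihood for the two hypotheses only:
  sensor drift: 0.21 × 0.23 × 0.33 = 0.015939
  cavitation: 0.11 × 0.84 × 0.75 = 0.0693
Odds(sensor drift : cavitation) = 0.015939 / 0.0693 ≈ 0.230.

0.230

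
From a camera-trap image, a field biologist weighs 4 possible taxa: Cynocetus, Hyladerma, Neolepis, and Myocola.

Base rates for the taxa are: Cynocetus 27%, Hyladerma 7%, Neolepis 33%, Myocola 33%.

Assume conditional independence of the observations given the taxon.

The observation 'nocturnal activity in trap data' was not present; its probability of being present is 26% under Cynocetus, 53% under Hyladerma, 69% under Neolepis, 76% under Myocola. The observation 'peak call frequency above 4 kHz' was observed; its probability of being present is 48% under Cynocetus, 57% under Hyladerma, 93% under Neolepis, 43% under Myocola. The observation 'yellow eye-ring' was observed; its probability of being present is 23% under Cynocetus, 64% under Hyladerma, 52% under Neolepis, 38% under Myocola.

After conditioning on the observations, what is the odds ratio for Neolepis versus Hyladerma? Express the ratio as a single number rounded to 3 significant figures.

4.12

Posterior odds equal prior odds times the likelihood ratio; only the two competing hypotheses matter (using 1 − P(present | H) for each absent observation).
  Neolepis: 0.33 × (1 − 0.69) × 0.93 × 0.52 = 0.049472
  Hyladerma: 0.07 × (1 − 0.53) × 0.57 × 0.64 = 0.012002
Odds(Neolepis : Hyladerma) = 0.049472 / 0.012002 ≈ 4.12.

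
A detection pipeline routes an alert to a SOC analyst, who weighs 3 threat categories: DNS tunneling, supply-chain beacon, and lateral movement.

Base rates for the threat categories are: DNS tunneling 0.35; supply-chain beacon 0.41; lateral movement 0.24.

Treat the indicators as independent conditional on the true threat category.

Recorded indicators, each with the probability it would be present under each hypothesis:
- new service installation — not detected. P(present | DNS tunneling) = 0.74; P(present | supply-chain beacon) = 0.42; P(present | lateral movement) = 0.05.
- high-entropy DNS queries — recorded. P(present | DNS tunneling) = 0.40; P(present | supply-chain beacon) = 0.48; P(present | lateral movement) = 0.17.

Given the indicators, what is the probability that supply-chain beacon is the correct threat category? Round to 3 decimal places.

By Bayes' rule with conditional independence, the unnormalized weight for each hypothesis is prior × ∏ likelihoods (using 1 − P(present | H) for each absent indicator):
  DNS tunneling: 0.35 × (1 − 0.74) × 0.40 = 0.0364
  supply-chain beacon: 0.41 × (1 − 0.42) × 0.48 = 0.11414
  lateral movement: 0.24 × (1 − 0.05) × 0.17 = 0.03876
Marginal likelihood of the evidence = 0.1893.
P(supply-chain beacon | evidence) = 0.11414 / 0.1893 ≈ 0.603.

0.603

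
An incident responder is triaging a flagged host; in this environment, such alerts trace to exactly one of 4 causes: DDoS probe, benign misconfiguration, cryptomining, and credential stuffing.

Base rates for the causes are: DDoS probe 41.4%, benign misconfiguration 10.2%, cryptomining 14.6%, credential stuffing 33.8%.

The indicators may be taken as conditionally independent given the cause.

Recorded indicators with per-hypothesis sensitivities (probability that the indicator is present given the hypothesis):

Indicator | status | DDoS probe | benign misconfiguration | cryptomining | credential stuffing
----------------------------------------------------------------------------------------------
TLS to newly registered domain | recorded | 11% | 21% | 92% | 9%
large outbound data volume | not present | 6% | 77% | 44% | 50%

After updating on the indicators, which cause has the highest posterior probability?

Multiply each prior by the joint likelihood of the indicator pattern (using 1 − P(present | H) for each absent indicator):
  DDoS probe: 0.414 × 0.11 × (1 − 0.06) = 0.042808
  benign misconfiguration: 0.102 × 0.21 × (1 − 0.77) = 0.0049266
  cryptomining: 0.146 × 0.92 × (1 − 0.44) = 0.075219
  credential stuffing: 0.338 × 0.09 × (1 − 0.50) = 0.01521
Marginal likelihood of the evidence = 0.13816.
P(DDoS probe | evidence) ≈ 0.042808 / 0.13816 ≈ 0.310
P(benign misconfiguration | evidence) ≈ 0.0049266 / 0.13816 ≈ 0.036
P(cryptomining | evidence) ≈ 0.075219 / 0.13816 ≈ 0.544
P(credential stuffing | evidence) ≈ 0.01521 / 0.13816 ≈ 0.110
The largest is 0.544, so cryptomining is most probable.

cryptomining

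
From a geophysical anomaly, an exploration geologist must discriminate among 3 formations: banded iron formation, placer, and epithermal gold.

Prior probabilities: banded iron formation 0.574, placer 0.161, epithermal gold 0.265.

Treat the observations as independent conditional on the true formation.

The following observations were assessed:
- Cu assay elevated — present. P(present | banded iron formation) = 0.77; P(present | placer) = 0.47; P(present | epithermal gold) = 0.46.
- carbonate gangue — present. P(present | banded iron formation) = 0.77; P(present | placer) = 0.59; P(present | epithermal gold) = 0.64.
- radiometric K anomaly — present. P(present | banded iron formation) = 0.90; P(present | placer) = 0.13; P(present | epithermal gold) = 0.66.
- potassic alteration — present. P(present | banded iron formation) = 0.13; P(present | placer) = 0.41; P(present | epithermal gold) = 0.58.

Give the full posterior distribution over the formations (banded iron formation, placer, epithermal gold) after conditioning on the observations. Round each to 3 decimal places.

0.553, 0.033, 0.414

For each hypothesis, the unnormalized posterior weight is prior × product of the observation likelihoods:
  banded iron formation: 0.574 × 0.77 × 0.77 × 0.90 × 0.13 = 0.039818
  placer: 0.161 × 0.47 × 0.59 × 0.13 × 0.41 = 0.0023796
  epithermal gold: 0.265 × 0.46 × 0.64 × 0.66 × 0.58 = 0.029865
The unnormalized weights sum to 0.072062.
P(banded iron formation | evidence) = 0.039818 / 0.072062 ≈ 0.553
P(placer | evidence) = 0.0023796 / 0.072062 ≈ 0.033
P(epithermal gold | evidence) = 0.029865 / 0.072062 ≈ 0.414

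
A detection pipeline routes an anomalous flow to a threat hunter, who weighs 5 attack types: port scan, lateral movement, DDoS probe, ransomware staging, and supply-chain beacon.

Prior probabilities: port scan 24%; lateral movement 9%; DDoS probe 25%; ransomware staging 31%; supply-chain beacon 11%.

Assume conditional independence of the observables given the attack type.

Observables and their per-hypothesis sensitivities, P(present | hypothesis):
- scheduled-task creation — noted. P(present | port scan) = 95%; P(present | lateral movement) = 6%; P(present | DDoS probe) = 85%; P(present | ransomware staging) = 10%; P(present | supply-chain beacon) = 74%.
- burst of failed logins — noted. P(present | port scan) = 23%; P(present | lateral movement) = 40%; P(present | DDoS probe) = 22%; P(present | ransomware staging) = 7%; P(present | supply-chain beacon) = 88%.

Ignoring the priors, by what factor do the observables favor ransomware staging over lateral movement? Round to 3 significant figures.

0.292

Joint likelihood of the observable pattern under each hypothesis:
  ransomware staging: 0.10 × 0.07 = 0.007
  lateral movement: 0.06 × 0.40 = 0.024
Bayes factor = 0.007 / 0.024 ≈ 0.292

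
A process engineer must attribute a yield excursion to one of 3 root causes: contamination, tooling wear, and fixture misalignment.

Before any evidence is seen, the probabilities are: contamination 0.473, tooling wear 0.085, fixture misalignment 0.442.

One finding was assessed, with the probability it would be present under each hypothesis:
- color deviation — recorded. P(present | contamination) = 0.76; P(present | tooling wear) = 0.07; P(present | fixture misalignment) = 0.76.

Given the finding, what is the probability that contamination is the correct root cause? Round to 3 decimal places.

0.513

Multiply each prior by the likelihood of the finding:
  contamination: 0.473 × 0.76 = 0.35948
  tooling wear: 0.085 × 0.07 = 0.00595
  fixture misalignment: 0.442 × 0.76 = 0.33592
Marginal likelihood of the evidence = 0.70135.
P(contamination | evidence) = 0.35948 / 0.70135 ≈ 0.513.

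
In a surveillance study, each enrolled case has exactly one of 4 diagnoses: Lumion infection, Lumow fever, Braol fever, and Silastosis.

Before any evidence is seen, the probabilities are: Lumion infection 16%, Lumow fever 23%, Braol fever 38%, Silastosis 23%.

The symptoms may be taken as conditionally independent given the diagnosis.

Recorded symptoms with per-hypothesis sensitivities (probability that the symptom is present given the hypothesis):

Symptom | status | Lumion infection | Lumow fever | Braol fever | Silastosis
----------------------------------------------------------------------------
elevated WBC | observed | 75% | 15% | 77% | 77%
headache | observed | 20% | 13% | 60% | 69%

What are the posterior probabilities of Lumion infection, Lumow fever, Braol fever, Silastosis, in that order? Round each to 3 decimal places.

0.074, 0.014, 0.538, 0.375

By Bayes' rule with conditional independence, the unnormalized weight for each hypothesis is prior × ∏ likelihoods:
  Lumion infection: 0.16 × 0.75 × 0.20 = 0.024
  Lumow fever: 0.23 × 0.15 × 0.13 = 0.004485
  Braol fever: 0.38 × 0.77 × 0.60 = 0.17556
  Silastosis: 0.23 × 0.77 × 0.69 = 0.1222
Normalizing constant Z = 0.024 + 0.004485 + 0.17556 + 0.1222 = 0.32624.
P(Lumion infection | evidence) = 0.024 / 0.32624 ≈ 0.074
P(Lumow fever | evidence) = 0.004485 / 0.32624 ≈ 0.014
P(Braol fever | evidence) = 0.17556 / 0.32624 ≈ 0.538
P(Silastosis | evidence) = 0.1222 / 0.32624 ≈ 0.375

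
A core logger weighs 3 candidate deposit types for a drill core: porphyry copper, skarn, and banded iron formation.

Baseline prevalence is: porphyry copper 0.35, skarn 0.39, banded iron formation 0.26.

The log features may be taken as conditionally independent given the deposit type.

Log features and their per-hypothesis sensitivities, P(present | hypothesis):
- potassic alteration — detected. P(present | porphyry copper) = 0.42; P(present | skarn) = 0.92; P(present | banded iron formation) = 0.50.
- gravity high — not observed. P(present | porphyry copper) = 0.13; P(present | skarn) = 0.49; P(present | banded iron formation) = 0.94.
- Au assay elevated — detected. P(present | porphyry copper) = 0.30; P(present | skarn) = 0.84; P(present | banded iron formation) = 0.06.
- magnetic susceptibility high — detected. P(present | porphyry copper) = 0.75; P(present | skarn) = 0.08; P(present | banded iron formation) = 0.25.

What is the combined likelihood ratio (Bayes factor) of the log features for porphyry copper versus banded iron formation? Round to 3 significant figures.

183

Take the product of per-log feature likelihoods under each hypothesis (using 1 − P(present | H) for each absent log feature), then divide.
  porphyry copper: 0.42 × (1 − 0.13) × 0.30 × 0.75 = 0.082215
  banded iron formation: 0.50 × (1 − 0.94) × 0.06 × 0.25 = 0.00045
Bayes factor = 0.082215 / 0.00045 ≈ 183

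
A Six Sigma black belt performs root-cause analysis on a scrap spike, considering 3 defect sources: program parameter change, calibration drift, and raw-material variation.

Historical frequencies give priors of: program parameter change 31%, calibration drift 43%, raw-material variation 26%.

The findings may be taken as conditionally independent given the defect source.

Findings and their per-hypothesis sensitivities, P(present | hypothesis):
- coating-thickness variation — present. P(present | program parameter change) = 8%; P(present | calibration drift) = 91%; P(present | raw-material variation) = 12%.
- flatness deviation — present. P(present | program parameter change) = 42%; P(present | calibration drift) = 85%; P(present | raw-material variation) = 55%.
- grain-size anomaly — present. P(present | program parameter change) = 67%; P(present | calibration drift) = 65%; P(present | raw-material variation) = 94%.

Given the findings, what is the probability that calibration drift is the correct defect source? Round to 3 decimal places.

For each hypothesis, the unnormalized posterior weight is prior × product of the finding likelihoods:
  program parameter change: 0.31 × 0.08 × 0.42 × 0.67 = 0.0069787
  calibration drift: 0.43 × 0.91 × 0.85 × 0.65 = 0.21619
  raw-material variation: 0.26 × 0.12 × 0.55 × 0.94 = 0.01613
The unnormalized weights sum to 0.2393.
P(calibration drift | evidence) = 0.21619 / 0.2393 ≈ 0.903.

0.903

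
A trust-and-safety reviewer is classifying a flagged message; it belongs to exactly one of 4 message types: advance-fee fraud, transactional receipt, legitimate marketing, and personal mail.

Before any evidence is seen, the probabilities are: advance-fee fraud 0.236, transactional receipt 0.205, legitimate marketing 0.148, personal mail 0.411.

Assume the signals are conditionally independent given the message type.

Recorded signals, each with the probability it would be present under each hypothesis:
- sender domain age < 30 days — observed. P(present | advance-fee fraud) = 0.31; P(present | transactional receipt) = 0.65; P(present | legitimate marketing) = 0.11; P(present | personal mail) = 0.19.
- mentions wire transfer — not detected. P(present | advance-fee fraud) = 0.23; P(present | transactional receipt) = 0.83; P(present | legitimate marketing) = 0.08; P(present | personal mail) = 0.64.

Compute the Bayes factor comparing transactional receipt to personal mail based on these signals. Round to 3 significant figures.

The Bayes factor is the ratio of the joint likelihoods of the signal pattern under the two hypotheses (using 1 − P(present | H) for each absent signal).
  transactional receipt: 0.65 × (1 − 0.83) = 0.1105
  personal mail: 0.19 × (1 − 0.64) = 0.0684
Bayes factor = 0.1105 / 0.0684 ≈ 1.62

1.62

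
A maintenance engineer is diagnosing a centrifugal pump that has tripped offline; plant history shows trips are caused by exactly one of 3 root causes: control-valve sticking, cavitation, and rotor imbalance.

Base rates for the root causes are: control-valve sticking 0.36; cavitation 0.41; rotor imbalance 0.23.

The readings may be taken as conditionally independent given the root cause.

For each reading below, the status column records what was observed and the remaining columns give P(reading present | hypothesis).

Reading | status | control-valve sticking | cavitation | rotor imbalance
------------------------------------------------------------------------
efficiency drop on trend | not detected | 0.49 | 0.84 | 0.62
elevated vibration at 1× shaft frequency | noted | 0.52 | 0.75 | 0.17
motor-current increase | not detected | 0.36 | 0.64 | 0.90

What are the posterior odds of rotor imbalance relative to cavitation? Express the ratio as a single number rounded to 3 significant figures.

0.0839

Posterior odds equal prior odds times the likelihood ratio; only the two competing hypotheses matter (using 1 − P(present | H) for each absent reading).
  rotor imbalance: 0.23 × (1 − 0.62) × 0.17 × (1 − 0.90) = 0.0014858
  cavitation: 0.41 × (1 − 0.84) × 0.75 × (1 − 0.64) = 0.017712
Posterior odds = 0.0014858 / 0.017712 ≈ 0.0839.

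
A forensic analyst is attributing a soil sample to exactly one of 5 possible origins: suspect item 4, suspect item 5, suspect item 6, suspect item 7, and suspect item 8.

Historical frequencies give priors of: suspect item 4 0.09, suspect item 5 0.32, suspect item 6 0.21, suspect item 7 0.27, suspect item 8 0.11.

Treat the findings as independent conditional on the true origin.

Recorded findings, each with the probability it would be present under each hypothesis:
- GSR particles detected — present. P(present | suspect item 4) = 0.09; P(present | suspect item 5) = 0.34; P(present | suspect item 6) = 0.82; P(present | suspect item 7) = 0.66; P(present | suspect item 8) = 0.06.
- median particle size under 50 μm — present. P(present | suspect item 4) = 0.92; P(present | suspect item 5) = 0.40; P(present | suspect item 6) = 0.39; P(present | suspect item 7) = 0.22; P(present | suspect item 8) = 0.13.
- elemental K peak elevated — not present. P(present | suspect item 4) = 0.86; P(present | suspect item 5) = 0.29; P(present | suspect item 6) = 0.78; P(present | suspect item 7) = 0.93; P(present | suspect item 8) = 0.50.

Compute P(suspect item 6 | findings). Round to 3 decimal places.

By Bayes' rule with conditional independence, the unnormalized weight for each hypothesis is prior × ∏ likelihoods (using 1 − P(present | H) for each absent finding):
  suspect item 4: 0.09 × 0.09 × 0.92 × (1 − 0.86) = 0.0010433
  suspect item 5: 0.32 × 0.34 × 0.40 × (1 − 0.29) = 0.030899
  suspect item 6: 0.21 × 0.82 × 0.39 × (1 − 0.78) = 0.014775
  suspect item 7: 0.27 × 0.66 × 0.22 × (1 − 0.93) = 0.0027443
  suspect item 8: 0.11 × 0.06 × 0.13 × (1 − 0.50) = 0.000429
Normalizing constant Z = 0.0010433 + 0.030899 + 0.014775 + 0.0027443 + 0.000429 = 0.049891.
P(suspect item 6 | evidence) = 0.014775 / 0.049891 ≈ 0.296.

0.296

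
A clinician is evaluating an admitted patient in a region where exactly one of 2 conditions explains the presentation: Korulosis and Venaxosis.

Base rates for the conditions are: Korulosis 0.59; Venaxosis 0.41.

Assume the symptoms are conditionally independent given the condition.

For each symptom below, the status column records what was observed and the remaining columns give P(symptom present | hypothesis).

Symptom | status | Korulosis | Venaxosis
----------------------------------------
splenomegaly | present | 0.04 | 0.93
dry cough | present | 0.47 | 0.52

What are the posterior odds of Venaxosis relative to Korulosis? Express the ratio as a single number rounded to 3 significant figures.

Unnormalized posterior weight (prior times the symptom likelihoods) for each of the two hypotheses:
  Venaxosis: 0.41 × 0.93 × 0.52 = 0.19828
  Korulosis: 0.59 × 0.04 × 0.47 = 0.011092
Odds(Venaxosis : Korulosis) = 0.19828 / 0.011092 ≈ 17.9.

17.9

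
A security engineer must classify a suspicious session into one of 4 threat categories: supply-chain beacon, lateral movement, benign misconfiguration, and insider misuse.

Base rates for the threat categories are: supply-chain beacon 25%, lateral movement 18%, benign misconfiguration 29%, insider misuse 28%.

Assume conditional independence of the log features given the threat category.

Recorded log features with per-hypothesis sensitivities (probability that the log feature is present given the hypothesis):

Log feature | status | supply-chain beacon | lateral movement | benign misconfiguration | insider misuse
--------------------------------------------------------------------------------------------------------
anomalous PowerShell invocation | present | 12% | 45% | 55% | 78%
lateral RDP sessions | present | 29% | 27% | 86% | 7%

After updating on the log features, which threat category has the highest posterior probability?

benign misconfiguration

For each hypothesis, the unnormalized posterior weight is prior × product of the log feature likelihoods:
  supply-chain beacon: 0.25 × 0.12 × 0.29 = 0.0087
  lateral movement: 0.18 × 0.45 × 0.27 = 0.02187
  benign misconfiguration: 0.29 × 0.55 × 0.86 = 0.13717
  insider misuse: 0.28 × 0.78 × 0.07 = 0.015288
Marginal likelihood of the evidence = 0.18303.
P(supply-chain beacon | evidence) ≈ 0.0087 / 0.18303 ≈ 0.048
P(lateral movement | evidence) ≈ 0.02187 / 0.18303 ≈ 0.119
P(benign misconfiguration | evidence) ≈ 0.13717 / 0.18303 ≈ 0.749
P(insider misuse | evidence) ≈ 0.015288 / 0.18303 ≈ 0.084
The largest is 0.749, so benign misconfiguration is most probable.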